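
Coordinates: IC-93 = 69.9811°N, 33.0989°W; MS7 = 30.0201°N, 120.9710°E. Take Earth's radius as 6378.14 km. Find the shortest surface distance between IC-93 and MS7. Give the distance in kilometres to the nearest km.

8712 km

Δφ = -39.9610°,  Δλ = 154.0699°
a = sin²(Δφ/2) + cos φ₁ cos φ₂ sin²(Δλ/2) = 0.398246
c = 2·arcsin(√a) = 1.365856 rad = 78.2578°
d = R·c = 6378.14 × 1.365856 = 8711.6 km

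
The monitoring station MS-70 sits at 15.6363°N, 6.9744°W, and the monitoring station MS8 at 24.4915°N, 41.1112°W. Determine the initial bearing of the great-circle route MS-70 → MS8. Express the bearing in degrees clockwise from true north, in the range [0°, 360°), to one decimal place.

291.0°

Δλ = -34.1368°
y = sin Δλ · cos φ₂ = -0.510678
x = cos φ₁ sin φ₂ − sin φ₁ cos φ₂ cos Δλ = 0.196199
θ = atan2(y, x) = -68.9835° → 291.0165° (mod 360°)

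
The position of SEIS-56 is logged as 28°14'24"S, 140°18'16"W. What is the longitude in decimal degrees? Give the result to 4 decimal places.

140.3044°W

140° + 18′/60 + 16″/3600 = 140 + 0.30000 + 0.00444 = 140.3044°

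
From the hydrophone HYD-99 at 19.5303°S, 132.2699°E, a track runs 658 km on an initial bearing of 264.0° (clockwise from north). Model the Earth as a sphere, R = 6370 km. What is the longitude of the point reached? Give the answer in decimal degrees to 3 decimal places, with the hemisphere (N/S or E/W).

126.003°E

δ = d/R = 658/6370 = 0.103297 rad
φ₂ = arcsin(sin φ₁ cos δ + cos φ₁ sin δ cos θ)
   = arcsin(-0.33431·0.99467 + 0.94246·0.10311·-0.10453) = -20.04033°
λ₂ = λ₁ + atan2(sin θ sin δ cos φ₁, cos δ − sin φ₁ sin φ₂) = 126.00315°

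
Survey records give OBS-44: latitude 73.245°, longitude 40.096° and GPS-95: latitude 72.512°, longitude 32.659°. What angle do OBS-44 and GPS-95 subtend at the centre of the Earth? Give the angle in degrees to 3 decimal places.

Δφ = -0.7330°,  Δλ = -7.4370°
a = sin²(Δφ/2) + cos φ₁ cos φ₂ sin²(Δλ/2) = 0.000405
c = 2·arcsin(√a) = 0.040266 rad = 2.3071°

2.307°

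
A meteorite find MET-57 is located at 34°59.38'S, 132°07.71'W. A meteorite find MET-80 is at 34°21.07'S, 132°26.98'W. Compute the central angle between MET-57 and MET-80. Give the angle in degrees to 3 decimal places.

MET-57: φ = -34.98967°, λ = -132.12850°
MET-80: φ = -34.35117°, λ = -132.44967°
Δφ = 0.6385°,  Δλ = -0.3212°
a = sin²(Δφ/2) + cos φ₁ cos φ₂ sin²(Δλ/2) = 0.000036
c = 2·arcsin(√a) = 0.012060 rad = 0.6910°

0.691°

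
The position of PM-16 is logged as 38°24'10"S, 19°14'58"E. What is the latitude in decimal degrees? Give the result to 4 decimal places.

38° + 24′/60 + 10″/3600 = 38 + 0.40000 + 0.00278 = 38.4028°

38.4028°S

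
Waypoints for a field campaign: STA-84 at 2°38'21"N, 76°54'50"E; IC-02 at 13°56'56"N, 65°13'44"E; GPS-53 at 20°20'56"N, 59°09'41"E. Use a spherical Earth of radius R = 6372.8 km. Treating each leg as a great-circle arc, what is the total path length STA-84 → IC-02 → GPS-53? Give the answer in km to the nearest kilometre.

2758 km

STA-84: φ = +2.63917°, λ = +76.91389°
IC-02: φ = +13.94889°, λ = +65.22889°
GPS-53: φ = +20.34889°, λ = +59.16139°
STA-84→IC-02: c = 0.282040 rad, d = 1797.38 km
IC-02→GPS-53: c = 0.150672 rad, d = 960.20 km
Total = 1797.38 + 960.20 = 2757.58 km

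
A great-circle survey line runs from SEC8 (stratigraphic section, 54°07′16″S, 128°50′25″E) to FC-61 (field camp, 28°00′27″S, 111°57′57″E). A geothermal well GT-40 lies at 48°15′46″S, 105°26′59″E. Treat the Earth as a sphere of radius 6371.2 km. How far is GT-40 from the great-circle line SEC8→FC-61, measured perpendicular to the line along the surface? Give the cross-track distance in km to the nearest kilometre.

1240 km

SEC8: φ = -54.12111°, λ = +128.84028°
FC-61: φ = -28.00750°, λ = +111.96583°
GT-40: φ = -48.26278°, λ = +105.44972°
δ₁₃ = central angle SEC8→GT-40 = 0.273934 rad  (haversine)
θ₁₃ = bearing SEC8→GT-40 = 282.324°,  θ₁₂ = bearing SEC8→FC-61 = 327.951°
dₓₜ = R·arcsin(sin δ₁₃ · sin(θ₁₃ − θ₁₂)) = 6371.2·arcsin(0.27052·sin(-45.626°)) = -1239.791 km
|dₓₜ| = 1239.791 km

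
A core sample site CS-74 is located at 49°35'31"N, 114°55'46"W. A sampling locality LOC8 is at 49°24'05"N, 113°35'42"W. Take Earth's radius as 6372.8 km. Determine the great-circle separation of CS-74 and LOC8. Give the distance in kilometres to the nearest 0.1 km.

98.7 km

CS-74: φ = +49.59194°, λ = -114.92944°
LOC8: φ = +49.40139°, λ = -113.59500°
Δφ = -0.1906°,  Δλ = 1.3344°
a = sin²(Δφ/2) + cos φ₁ cos φ₂ sin²(Δλ/2) = 0.000060
c = 2·arcsin(√a) = 0.015488 rad = 0.8874°
d = R·c = 6372.8 × 0.015488 = 98.7 km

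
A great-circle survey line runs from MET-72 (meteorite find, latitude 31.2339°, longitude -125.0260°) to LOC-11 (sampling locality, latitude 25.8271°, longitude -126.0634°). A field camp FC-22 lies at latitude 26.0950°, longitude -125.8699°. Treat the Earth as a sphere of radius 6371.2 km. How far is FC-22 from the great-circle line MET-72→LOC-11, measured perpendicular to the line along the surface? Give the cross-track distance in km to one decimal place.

δ₁₃ = central angle MET-72→FC-22 = 0.090616 rad  (haversine)
θ₁₃ = bearing MET-72→FC-22 = 188.405°,  θ₁₂ = bearing MET-72→LOC-11 = 189.820°
dₓₜ = R·arcsin(sin δ₁₃ · sin(θ₁₃ − θ₁₂)) = 6371.2·arcsin(0.09049·sin(-1.415°)) = -14.239 km
|dₓₜ| = 14.239 km

14.2 km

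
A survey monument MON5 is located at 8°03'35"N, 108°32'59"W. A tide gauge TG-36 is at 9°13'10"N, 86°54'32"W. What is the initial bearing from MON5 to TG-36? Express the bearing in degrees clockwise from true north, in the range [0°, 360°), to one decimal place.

85.3°

MON5: φ = +8.05972°, λ = -108.54972°
TG-36: φ = +9.21944°, λ = -86.90889°
Δλ = 21.6408°
y = sin Δλ · cos φ₂ = 0.364023
x = cos φ₁ sin φ₂ − sin φ₁ cos φ₂ cos Δλ = 0.029994
θ = atan2(y, x) = 85.2896° → 85.2896° (mod 360°)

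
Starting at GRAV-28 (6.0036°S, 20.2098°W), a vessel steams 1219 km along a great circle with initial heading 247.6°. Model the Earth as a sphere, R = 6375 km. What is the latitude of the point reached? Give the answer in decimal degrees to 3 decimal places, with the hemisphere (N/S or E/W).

10.062°S

δ = d/R = 1219/6375 = 0.191216 rad
φ₂ = arcsin(sin φ₁ cos δ + cos φ₁ sin δ cos θ)
   = arcsin(-0.10459·0.98177 + 0.99452·0.19005·-0.38107) = -10.06183°
λ₂ = λ₁ + atan2(sin θ sin δ cos φ₁, cos δ − sin φ₁ sin φ₂) = -30.48970°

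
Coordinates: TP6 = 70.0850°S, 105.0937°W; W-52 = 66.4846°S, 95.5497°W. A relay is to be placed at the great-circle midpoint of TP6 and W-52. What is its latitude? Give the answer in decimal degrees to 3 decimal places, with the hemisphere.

Bx = cos φ₂ cos Δλ = 0.393473,  By = cos φ₂ sin Δλ = 0.066155
φₘ = atan2(sin φ₁ + sin φ₂, √((cos φ₁ + Bx)² + By²)) = -68.35267°
λₘ = λ₁ + atan2(By, cos φ₁ + Bx) = -99.94423°

68.353°S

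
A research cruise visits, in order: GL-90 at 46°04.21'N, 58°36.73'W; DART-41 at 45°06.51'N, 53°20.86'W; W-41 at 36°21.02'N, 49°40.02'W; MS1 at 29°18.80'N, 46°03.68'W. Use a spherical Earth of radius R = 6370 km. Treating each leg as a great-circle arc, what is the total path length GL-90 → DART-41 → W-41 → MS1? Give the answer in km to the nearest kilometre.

2296 km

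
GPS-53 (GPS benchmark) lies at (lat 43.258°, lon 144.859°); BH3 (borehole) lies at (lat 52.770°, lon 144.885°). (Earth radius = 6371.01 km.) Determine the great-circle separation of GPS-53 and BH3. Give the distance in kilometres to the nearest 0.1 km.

1057.7 km

Δφ = 9.5120°,  Δλ = 0.0260°
a = sin²(Δφ/2) + cos φ₁ cos φ₂ sin²(Δλ/2) = 0.006875
c = 2·arcsin(√a) = 0.166016 rad = 9.5120°
d = R·c = 6371.01 × 0.166016 = 1057.7 km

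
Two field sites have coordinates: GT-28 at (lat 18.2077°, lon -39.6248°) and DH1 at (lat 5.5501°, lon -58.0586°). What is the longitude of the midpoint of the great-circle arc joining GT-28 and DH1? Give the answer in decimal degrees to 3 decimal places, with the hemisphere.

Bx = cos φ₂ cos Δλ = 0.944242,  By = cos φ₂ sin Δλ = -0.314726
φₘ = atan2(sin φ₁ + sin φ₂, √((cos φ₁ + Bx)² + By²)) = 12.02969°
λₘ = λ₁ + atan2(By, cos φ₁ + Bx) = -49.05860°

49.059°W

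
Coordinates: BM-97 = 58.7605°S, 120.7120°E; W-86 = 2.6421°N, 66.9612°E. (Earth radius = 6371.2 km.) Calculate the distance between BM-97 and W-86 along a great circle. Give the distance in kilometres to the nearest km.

8286 km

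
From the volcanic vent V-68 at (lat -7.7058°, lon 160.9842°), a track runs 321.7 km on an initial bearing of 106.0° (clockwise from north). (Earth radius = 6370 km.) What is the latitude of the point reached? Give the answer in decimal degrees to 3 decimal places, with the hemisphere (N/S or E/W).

8.494°S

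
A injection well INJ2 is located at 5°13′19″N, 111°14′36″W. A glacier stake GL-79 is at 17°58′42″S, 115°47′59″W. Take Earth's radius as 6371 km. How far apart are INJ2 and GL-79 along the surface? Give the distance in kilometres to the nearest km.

2628 km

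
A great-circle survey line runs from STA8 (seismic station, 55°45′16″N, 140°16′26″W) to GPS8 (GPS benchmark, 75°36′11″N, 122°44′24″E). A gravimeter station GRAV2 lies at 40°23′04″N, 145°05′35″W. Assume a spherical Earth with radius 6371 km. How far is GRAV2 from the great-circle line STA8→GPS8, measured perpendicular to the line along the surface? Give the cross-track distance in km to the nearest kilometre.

STA8: φ = +55.75444°, λ = -140.27389°
GPS8: φ = +75.60306°, λ = +122.74000°
GRAV2: φ = +40.38444°, λ = -145.09306°
δ₁₃ = central angle STA8→GRAV2 = 0.273916 rad  (haversine)
θ₁₃ = bearing STA8→GRAV2 = 193.684°,  θ₁₂ = bearing STA8→GPS8 = 336.591°
dₓₜ = R·arcsin(sin δ₁₃ · sin(θ₁₃ − θ₁₂)) = 6371·arcsin(0.27050·sin(-142.907°)) = -1044.048 km
|dₓₜ| = 1044.048 km

1044 km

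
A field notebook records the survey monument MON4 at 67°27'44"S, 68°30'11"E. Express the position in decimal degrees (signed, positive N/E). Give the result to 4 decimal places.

lat: 67.4622° S → -67.4622°
lon: 68.5031° E → +68.5031°

-67.4622°, +68.5031°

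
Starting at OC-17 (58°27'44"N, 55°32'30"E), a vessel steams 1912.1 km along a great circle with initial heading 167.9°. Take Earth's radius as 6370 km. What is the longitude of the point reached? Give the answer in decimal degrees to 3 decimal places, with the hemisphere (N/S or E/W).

OC-17: φ = +58.46222°, λ = +55.54167°
δ = d/R = 1912.1/6370 = 0.300173 rad
φ₂ = arcsin(sin φ₁ cos δ + cos φ₁ sin δ cos θ)
   = arcsin(0.85230·0.95529 + 0.52306·0.29569·-0.97778) = 41.52603°
λ₂ = λ₁ + atan2(sin θ sin δ cos φ₁, cos δ − sin φ₁ sin φ₂) = 60.29062°

60.291°E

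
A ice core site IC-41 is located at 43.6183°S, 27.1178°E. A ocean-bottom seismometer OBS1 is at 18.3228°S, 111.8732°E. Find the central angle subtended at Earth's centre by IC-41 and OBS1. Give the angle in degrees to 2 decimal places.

73.76°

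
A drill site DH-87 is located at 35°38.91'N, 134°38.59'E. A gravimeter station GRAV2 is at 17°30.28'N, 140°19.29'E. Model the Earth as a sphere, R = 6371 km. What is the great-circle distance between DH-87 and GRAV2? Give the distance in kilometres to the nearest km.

DH-87: φ = +35.64850°, λ = +134.64317°
GRAV2: φ = +17.50467°, λ = +140.32150°
Δφ = -18.1438°,  Δλ = 5.6783°
a = sin²(Δφ/2) + cos φ₁ cos φ₂ sin²(Δλ/2) = 0.026762
c = 2·arcsin(√a) = 0.328662 rad = 18.8310°
d = R·c = 6371 × 0.328662 = 2093.9 km

2094 km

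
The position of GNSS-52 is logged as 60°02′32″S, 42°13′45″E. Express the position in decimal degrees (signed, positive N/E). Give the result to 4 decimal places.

-60.0422°, +42.2292°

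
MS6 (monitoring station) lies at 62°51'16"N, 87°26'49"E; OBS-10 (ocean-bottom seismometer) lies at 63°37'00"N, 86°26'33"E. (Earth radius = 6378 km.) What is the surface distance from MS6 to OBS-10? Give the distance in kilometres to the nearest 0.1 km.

MS6: φ = +62.85444°, λ = +87.44694°
OBS-10: φ = +63.61667°, λ = +86.44250°
Δφ = 0.7622°,  Δλ = -1.0044°
a = sin²(Δφ/2) + cos φ₁ cos φ₂ sin²(Δλ/2) = 0.000060
c = 2·arcsin(√a) = 0.015469 rad = 0.8863°
d = R·c = 6378 × 0.015469 = 98.7 km

98.7 km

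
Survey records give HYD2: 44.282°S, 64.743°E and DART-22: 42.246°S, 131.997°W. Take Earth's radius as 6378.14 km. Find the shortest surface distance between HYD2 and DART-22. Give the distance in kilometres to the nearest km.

Δφ = 2.0360°,  Δλ = 163.2600°
a = sin²(Δφ/2) + cos φ₁ cos φ₂ sin²(Δλ/2) = 0.519051
c = 2·arcsin(√a) = 1.608907 rad = 92.1836°
d = R·c = 6378.14 × 1.608907 = 10261.8 km

10262 km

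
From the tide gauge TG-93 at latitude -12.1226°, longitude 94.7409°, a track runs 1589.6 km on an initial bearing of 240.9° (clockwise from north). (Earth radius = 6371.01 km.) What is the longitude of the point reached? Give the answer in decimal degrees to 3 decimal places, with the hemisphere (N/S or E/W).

δ = d/R = 1589.6/6371.01 = 0.249505 rad
φ₂ = arcsin(sin φ₁ cos δ + cos φ₁ sin δ cos θ)
   = arcsin(-0.21000·0.96903 + 0.97770·0.24692·-0.48634) = -18.71806°
λ₂ = λ₁ + atan2(sin θ sin δ cos φ₁, cos δ − sin φ₁ sin φ₂) = 81.57305°

81.573°E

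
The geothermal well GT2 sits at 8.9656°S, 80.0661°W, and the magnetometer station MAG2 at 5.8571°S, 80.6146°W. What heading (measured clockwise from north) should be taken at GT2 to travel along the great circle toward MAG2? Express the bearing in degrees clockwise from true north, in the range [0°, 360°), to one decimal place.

Δλ = -0.5485°
y = sin Δλ · cos φ₂ = -0.009523
x = cos φ₁ sin φ₂ − sin φ₁ cos φ₂ cos Δλ = 0.054220
θ = atan2(y, x) = -9.9617° → 350.0383° (mod 360°)

350.0°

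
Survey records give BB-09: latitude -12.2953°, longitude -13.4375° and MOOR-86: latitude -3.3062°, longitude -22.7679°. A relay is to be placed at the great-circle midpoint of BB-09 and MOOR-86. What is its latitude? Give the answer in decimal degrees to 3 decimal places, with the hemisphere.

Bx = cos φ₂ cos Δλ = 0.985127,  By = cos φ₂ sin Δλ = -0.161858
φₘ = atan2(sin φ₁ + sin φ₂, √((cos φ₁ + Bx)² + By²)) = -7.82636°
λₘ = λ₁ + atan2(By, cos φ₁ + Bx) = -18.15305°

7.826°S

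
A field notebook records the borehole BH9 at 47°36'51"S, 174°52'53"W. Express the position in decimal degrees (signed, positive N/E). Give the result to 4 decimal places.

-47.6142°, -174.8814°

lat: 47.6142° S → -47.6142°
lon: 174.8814° W → -174.8814°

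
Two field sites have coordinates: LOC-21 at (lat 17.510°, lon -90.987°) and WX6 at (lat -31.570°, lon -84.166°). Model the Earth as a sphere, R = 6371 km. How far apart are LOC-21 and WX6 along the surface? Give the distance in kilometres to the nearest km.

5506 km

Δφ = -49.0800°,  Δλ = 6.8210°
a = sin²(Δφ/2) + cos φ₁ cos φ₂ sin²(Δλ/2) = 0.175373
c = 2·arcsin(√a) = 0.864194 rad = 49.5146°
d = R·c = 6371 × 0.864194 = 5505.8 km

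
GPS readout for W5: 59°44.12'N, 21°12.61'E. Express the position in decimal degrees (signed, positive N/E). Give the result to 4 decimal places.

lat: 59.7353° N → +59.7353°
lon: 21.2102° E → +21.2102°

+59.7353°, +21.2102°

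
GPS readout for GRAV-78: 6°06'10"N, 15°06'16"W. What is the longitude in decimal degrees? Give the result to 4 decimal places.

15.1044°W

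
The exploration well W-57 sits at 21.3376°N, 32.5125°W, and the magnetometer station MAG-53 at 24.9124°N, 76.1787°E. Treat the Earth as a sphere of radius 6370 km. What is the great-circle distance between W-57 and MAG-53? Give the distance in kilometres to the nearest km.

10756 km

Δφ = 3.5748°,  Δλ = 108.6912°
a = sin²(Δφ/2) + cos φ₁ cos φ₂ sin²(Δλ/2) = 0.558728
c = 2·arcsin(√a) = 1.688523 rad = 96.7453°
d = R·c = 6370 × 1.688523 = 10755.9 km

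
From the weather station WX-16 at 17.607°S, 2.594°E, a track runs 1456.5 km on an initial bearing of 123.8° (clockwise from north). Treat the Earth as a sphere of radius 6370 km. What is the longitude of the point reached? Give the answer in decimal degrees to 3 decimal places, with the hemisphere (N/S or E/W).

δ = d/R = 1456.5/6370 = 0.228650 rad
φ₂ = arcsin(sin φ₁ cos δ + cos φ₁ sin δ cos θ)
   = arcsin(-0.30249·0.97397 + 0.95315·0.22666·-0.55630) = -24.50661°
λ₂ = λ₁ + atan2(sin θ sin δ cos φ₁, cos δ − sin φ₁ sin φ₂) = 14.54068°

14.541°E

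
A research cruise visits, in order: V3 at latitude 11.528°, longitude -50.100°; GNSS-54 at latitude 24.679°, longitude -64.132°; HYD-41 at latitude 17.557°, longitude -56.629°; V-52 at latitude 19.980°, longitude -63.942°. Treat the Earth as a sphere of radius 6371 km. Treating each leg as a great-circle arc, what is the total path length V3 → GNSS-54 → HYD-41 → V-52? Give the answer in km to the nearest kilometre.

V3→GNSS-54: c = 0.326388 rad, d = 2079.41 km
GNSS-54→HYD-41: c = 0.174192 rad, d = 1109.78 km
HYD-41→V-52: c = 0.128015 rad, d = 815.58 km
Total = 2079.41 + 1109.78 + 815.58 = 4004.78 km

4005 km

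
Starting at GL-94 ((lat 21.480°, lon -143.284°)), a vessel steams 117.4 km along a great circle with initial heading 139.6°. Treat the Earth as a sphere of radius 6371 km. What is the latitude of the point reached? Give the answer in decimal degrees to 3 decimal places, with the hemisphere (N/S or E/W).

20.674°N

δ = d/R = 117.4/6371 = 0.018427 rad
φ₂ = arcsin(sin φ₁ cos δ + cos φ₁ sin δ cos θ)
   = arcsin(0.36618·0.99983 + 0.93055·0.01843·-0.76154) = 20.67438°
λ₂ = λ₁ + atan2(sin θ sin δ cos φ₁, cos δ − sin φ₁ sin φ₂) = -142.55263°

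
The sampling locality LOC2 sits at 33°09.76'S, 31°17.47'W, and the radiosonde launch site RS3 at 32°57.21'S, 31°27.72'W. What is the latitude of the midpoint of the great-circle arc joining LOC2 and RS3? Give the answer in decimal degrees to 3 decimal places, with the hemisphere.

LOC2: φ = -33.16267°, λ = -31.29117°
RS3: φ = -32.95350°, λ = -31.46200°
Bx = cos φ₂ cos Δλ = 0.839109,  By = cos φ₂ sin Δλ = -0.002502
φₘ = atan2(sin φ₁ + sin φ₂, √((cos φ₁ + Bx)² + By²)) = -33.05811°
λₘ = λ₁ + atan2(By, cos φ₁ + Bx) = -31.37668°

33.058°S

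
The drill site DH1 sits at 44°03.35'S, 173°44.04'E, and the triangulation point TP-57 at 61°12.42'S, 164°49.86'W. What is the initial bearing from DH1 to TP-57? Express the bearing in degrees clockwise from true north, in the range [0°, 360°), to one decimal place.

151.0°

DH1: φ = -44.05583°, λ = +173.73400°
TP-57: φ = -61.20700°, λ = -164.83100°
Δλ = 21.4350°
y = sin Δλ · cos φ₂ = 0.176016
x = cos φ₁ sin φ₂ − sin φ₁ cos φ₂ cos Δλ = -0.318059
θ = atan2(y, x) = 151.0396° → 151.0396° (mod 360°)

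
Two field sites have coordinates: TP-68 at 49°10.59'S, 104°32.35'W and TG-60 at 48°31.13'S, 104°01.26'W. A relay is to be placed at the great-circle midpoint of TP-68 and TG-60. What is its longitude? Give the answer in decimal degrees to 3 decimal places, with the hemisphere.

TP-68: φ = -49.17650°, λ = -104.53917°
TG-60: φ = -48.51883°, λ = -104.02100°
Bx = cos φ₂ cos Δλ = 0.662347,  By = cos φ₂ sin Δλ = 0.005990
φₘ = atan2(sin φ₁ + sin φ₂, √((cos φ₁ + Bx)² + By²)) = -48.84796°
λₘ = λ₁ + atan2(By, cos φ₁ + Bx) = -104.27838°

104.278°W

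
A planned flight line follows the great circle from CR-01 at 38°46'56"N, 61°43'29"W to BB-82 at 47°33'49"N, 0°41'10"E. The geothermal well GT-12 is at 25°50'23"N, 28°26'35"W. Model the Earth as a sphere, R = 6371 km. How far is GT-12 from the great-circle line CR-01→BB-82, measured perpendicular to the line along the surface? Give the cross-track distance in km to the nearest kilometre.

2454 km

CR-01: φ = +38.78222°, λ = -61.72472°
BB-82: φ = +47.56361°, λ = +0.68611°
GT-12: φ = +25.83972°, λ = -28.44306°
δ₁₃ = central angle CR-01→GT-12 = 0.536462 rad  (haversine)
θ₁₃ = bearing CR-01→GT-12 = 104.911°,  θ₁₂ = bearing CR-01→BB-82 = 57.597°
dₓₜ = R·arcsin(sin δ₁₃ · sin(θ₁₃ − θ₁₂)) = 6371·arcsin(0.51110·sin(47.314°)) = 2453.772 km
|dₓₜ| = 2453.772 km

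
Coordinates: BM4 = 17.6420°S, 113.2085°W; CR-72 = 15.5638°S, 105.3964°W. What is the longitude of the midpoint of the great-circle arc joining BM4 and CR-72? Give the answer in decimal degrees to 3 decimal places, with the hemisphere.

109.281°W

Bx = cos φ₂ cos Δλ = 0.954392,  By = cos φ₂ sin Δλ = 0.130941
φₘ = atan2(sin φ₁ + sin φ₂, √((cos φ₁ + Bx)² + By²)) = -16.63942°
λₘ = λ₁ + atan2(By, cos φ₁ + Bx) = -109.28129°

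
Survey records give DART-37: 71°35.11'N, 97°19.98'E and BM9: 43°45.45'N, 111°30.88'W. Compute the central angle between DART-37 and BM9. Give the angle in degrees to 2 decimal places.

DART-37: φ = +71.58517°, λ = +97.33300°
BM9: φ = +43.75750°, λ = -111.51467°
Δφ = -27.8277°,  Δλ = 151.1523°
a = sin²(Δφ/2) + cos φ₁ cos φ₂ sin²(Δλ/2) = 0.271828
c = 2·arcsin(√a) = 1.096914 rad = 62.8485°

62.85°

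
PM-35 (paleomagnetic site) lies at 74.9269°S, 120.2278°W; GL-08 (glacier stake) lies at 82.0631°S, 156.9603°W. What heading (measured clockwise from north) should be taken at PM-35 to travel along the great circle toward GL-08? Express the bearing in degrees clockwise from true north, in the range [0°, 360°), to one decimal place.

208.7°

Δλ = -36.7325°
y = sin Δλ · cos φ₂ = -0.082584
x = cos φ₁ sin φ₂ − sin φ₁ cos φ₂ cos Δλ = -0.150703
θ = atan2(y, x) = -151.2776° → 208.7224° (mod 360°)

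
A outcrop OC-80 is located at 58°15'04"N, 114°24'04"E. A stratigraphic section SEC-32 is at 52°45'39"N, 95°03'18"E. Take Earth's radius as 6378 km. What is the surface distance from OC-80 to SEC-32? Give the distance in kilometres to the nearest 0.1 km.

OC-80: φ = +58.25111°, λ = +114.40111°
SEC-32: φ = +52.76083°, λ = +95.05500°
Δφ = -5.4903°,  Δλ = -19.3461°
a = sin²(Δφ/2) + cos φ₁ cos φ₂ sin²(Δλ/2) = 0.011284
c = 2·arcsin(√a) = 0.212852 rad = 12.1955°
d = R·c = 6378 × 0.212852 = 1357.6 km

1357.6 km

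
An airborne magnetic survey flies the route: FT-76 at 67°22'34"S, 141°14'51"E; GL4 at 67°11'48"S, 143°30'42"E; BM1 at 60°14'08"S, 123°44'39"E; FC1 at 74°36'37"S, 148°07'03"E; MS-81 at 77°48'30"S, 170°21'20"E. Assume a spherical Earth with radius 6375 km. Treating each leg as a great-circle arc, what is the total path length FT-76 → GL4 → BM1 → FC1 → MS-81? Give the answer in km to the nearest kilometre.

3894 km

FT-76: φ = -67.37611°, λ = +141.24750°
GL4: φ = -67.19667°, λ = +143.51167°
BM1: φ = -60.23556°, λ = +123.74417°
FC1: φ = -74.61028°, λ = +148.11750°
MS-81: φ = -77.80833°, λ = +170.35556°
FT-76→GL4: c = 0.015576 rad, d = 99.30 km
GL4→BM1: c = 0.193741 rad, d = 1235.10 km
BM1→FC1: c = 0.294487 rad, d = 1877.36 km
FC1→MS-81: c = 0.107065 rad, d = 682.54 km
Total = 99.30 + 1235.10 + 1877.36 + 682.54 = 3894.29 km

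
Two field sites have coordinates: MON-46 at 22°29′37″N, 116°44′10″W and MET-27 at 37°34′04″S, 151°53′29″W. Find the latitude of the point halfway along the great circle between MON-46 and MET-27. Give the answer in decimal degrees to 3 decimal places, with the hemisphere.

MON-46: φ = +22.49361°, λ = -116.73611°
MET-27: φ = -37.56778°, λ = -151.89139°
Bx = cos φ₂ cos Δλ = 0.648052,  By = cos φ₂ sin Δλ = -0.456393
φₘ = atan2(sin φ₁ + sin φ₂, √((cos φ₁ + Bx)² + By²)) = -7.89939°
λₘ = λ₁ + atan2(By, cos φ₁ + Bx) = -132.92578°

7.899°S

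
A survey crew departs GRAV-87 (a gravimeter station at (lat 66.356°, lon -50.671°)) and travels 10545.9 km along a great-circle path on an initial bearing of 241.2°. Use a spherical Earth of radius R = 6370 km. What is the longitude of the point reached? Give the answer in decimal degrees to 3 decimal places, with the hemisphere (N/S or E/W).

δ = d/R = 10545.9/6370 = 1.655557 rad
φ₂ = arcsin(sin φ₁ cos δ + cos φ₁ sin δ cos θ)
   = arcsin(0.91606·-0.08466 + 0.40105·0.99641·-0.48175) = -15.66830°
λ₂ = λ₁ + atan2(sin θ sin δ cos φ₁, cos δ − sin φ₁ sin φ₂) = -115.74574°

115.746°W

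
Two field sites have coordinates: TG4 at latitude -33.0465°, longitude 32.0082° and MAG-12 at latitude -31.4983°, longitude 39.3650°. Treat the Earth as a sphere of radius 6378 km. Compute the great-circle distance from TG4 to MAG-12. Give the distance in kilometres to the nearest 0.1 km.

Δφ = 1.5482°,  Δλ = 7.3568°
a = sin²(Δφ/2) + cos φ₁ cos φ₂ sin²(Δλ/2) = 0.003124
c = 2·arcsin(√a) = 0.111849 rad = 6.4085°
d = R·c = 6378 × 0.111849 = 713.4 km

713.4 km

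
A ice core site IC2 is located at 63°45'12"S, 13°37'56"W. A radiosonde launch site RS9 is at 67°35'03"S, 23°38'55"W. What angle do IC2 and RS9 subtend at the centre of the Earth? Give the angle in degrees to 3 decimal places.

IC2: φ = -63.75333°, λ = -13.63222°
RS9: φ = -67.58417°, λ = -23.64861°
Δφ = -3.8308°,  Δλ = -10.0164°
a = sin²(Δφ/2) + cos φ₁ cos φ₂ sin²(Δλ/2) = 0.002402
c = 2·arcsin(√a) = 0.098067 rad = 5.6188°

5.619°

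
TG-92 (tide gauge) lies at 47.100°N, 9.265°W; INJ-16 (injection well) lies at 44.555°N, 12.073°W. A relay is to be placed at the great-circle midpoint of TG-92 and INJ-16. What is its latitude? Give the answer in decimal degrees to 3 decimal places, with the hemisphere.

Bx = cos φ₂ cos Δλ = 0.711722,  By = cos φ₂ sin Δλ = -0.034909
φₘ = atan2(sin φ₁ + sin φ₂, √((cos φ₁ + Bx)² + By²)) = 45.83609°
λₘ = λ₁ + atan2(By, cos φ₁ + Bx) = -10.70111°

45.836°N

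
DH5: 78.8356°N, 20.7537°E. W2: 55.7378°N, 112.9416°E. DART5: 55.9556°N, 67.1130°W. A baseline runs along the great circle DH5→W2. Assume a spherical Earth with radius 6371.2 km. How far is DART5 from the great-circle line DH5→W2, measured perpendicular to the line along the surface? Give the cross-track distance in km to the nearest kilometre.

1973 km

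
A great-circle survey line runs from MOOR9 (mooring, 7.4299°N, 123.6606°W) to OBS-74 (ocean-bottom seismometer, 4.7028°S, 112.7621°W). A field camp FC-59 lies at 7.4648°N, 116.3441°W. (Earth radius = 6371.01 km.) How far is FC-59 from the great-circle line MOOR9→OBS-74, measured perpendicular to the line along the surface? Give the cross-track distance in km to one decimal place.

604.0 km

δ₁₃ = central angle MOOR9→FC-59 = 0.126620 rad  (haversine)
θ₁₃ = bearing MOOR9→FC-59 = 89.250°,  θ₁₂ = bearing MOOR9→OBS-74 = 137.805°
dₓₜ = R·arcsin(sin δ₁₃ · sin(θ₁₃ − θ₁₂)) = 6371.01·arcsin(0.12628·sin(-48.555°)) = -603.986 km
|dₓₜ| = 603.986 km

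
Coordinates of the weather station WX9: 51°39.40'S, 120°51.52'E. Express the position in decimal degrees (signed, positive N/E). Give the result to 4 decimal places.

lat: 51.6567° S → -51.6567°
lon: 120.8587° E → +120.8587°

-51.6567°, +120.8587°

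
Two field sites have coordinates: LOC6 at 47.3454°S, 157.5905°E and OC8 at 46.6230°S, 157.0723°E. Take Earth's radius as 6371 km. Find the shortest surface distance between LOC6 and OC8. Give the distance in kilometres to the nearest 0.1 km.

89.4 km

Δφ = 0.7224°,  Δλ = -0.5182°
a = sin²(Δφ/2) + cos φ₁ cos φ₂ sin²(Δλ/2) = 0.000049
c = 2·arcsin(√a) = 0.014037 rad = 0.8043°
d = R·c = 6371 × 0.014037 = 89.4 km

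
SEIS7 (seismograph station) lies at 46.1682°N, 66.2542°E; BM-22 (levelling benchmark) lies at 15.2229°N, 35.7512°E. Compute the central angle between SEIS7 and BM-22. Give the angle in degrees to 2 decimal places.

40.08°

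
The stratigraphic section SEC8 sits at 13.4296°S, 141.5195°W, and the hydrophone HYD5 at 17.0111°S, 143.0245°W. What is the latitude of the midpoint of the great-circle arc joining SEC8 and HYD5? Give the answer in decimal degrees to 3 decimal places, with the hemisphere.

Bx = cos φ₂ cos Δλ = 0.955918,  By = cos φ₂ sin Δλ = -0.025115
φₘ = atan2(sin φ₁ + sin φ₂, √((cos φ₁ + Bx)² + By²)) = -15.22160°
λₘ = λ₁ + atan2(By, cos φ₁ + Bx) = -142.26560°

15.222°S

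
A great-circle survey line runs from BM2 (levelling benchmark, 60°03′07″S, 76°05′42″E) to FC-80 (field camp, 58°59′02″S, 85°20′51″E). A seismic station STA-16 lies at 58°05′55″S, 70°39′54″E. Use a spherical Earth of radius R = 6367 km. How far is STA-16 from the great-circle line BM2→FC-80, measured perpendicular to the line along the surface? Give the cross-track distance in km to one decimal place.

250.3 km

BM2: φ = -60.05194°, λ = +76.09500°
FC-80: φ = -58.98389°, λ = +85.34750°
STA-16: φ = -58.09861°, λ = +70.66500°
δ₁₃ = central angle BM2→STA-16 = 0.059421 rad  (haversine)
θ₁₃ = bearing BM2→STA-16 = 302.640°,  θ₁₂ = bearing BM2→FC-80 = 81.196°
dₓₜ = R·arcsin(sin δ₁₃ · sin(θ₁₃ − θ₁₂)) = 6367·arcsin(0.05939·sin(221.444°)) = -250.332 km
|dₓₜ| = 250.332 km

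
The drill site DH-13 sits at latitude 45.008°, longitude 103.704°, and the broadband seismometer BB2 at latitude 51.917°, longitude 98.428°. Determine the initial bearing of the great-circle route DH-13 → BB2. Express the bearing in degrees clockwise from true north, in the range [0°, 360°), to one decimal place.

335.1°

Δλ = -5.2760°
y = sin Δλ · cos φ₂ = -0.056717
x = cos φ₁ sin φ₂ − sin φ₁ cos φ₂ cos Δλ = 0.122141
θ = atan2(y, x) = -24.9082° → 335.0918° (mod 360°)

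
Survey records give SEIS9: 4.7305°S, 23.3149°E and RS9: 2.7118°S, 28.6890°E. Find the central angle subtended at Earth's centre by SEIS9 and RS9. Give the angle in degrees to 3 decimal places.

5.730°

Δφ = 2.0187°,  Δλ = 5.3741°
a = sin²(Δφ/2) + cos φ₁ cos φ₂ sin²(Δλ/2) = 0.002498
c = 2·arcsin(√a) = 0.100005 rad = 5.7299°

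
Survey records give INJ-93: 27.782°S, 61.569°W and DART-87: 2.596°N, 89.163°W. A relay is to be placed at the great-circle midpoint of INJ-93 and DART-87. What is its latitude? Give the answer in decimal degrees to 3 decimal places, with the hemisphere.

Bx = cos φ₂ cos Δλ = 0.885343,  By = cos φ₂ sin Δλ = -0.462728
φₘ = atan2(sin φ₁ + sin φ₂, √((cos φ₁ + Bx)² + By²)) = -12.95331°
λₘ = λ₁ + atan2(By, cos φ₁ + Bx) = -76.21928°

12.953°S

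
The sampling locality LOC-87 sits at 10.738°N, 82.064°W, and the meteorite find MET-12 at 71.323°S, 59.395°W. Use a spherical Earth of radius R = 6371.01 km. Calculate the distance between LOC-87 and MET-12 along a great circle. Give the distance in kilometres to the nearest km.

9281 km

Δφ = -82.0610°,  Δλ = 22.6690°
a = sin²(Δφ/2) + cos φ₁ cos φ₂ sin²(Δλ/2) = 0.443094
c = 2·arcsin(√a) = 1.456736 rad = 83.4648°
d = R·c = 6371.01 × 1.456736 = 9280.9 km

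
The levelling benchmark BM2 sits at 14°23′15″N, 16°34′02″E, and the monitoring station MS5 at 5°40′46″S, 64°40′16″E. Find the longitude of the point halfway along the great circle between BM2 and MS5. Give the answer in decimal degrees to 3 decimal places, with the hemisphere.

BM2: φ = +14.38750°, λ = +16.56722°
MS5: φ = -5.67944°, λ = +64.67111°
Bx = cos φ₂ cos Δλ = 0.664504,  By = cos φ₂ sin Δλ = 0.740703
φₘ = atan2(sin φ₁ + sin φ₂, √((cos φ₁ + Bx)² + By²)) = 4.76609°
λₘ = λ₁ + atan2(By, cos φ₁ + Bx) = 40.96365°

40.964°E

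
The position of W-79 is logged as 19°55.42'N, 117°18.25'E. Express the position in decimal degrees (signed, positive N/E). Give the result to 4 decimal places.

+19.9237°, +117.3042°

lat: 19.9237° N → +19.9237°
lon: 117.3042° E → +117.3042°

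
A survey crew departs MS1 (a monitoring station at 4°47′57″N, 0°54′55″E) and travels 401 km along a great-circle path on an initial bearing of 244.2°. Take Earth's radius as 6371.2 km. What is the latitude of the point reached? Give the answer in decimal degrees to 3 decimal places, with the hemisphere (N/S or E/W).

3.223°N

MS1: φ = +4.79917°, λ = +0.91528°
δ = d/R = 401/6371.2 = 0.062939 rad
φ₂ = arcsin(sin φ₁ cos δ + cos φ₁ sin δ cos θ)
   = arcsin(0.08366·0.99802 + 0.99649·0.06290·-0.43523) = 3.22278°
λ₂ = λ₁ + atan2(sin θ sin δ cos φ₁, cos δ − sin φ₁ sin φ₂) = -2.33616°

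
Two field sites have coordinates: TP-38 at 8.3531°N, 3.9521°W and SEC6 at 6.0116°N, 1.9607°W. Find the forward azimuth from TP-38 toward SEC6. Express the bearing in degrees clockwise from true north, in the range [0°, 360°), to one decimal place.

Δλ = 1.9914°
y = sin Δλ · cos φ₂ = 0.034558
x = cos φ₁ sin φ₂ − sin φ₁ cos φ₂ cos Δλ = -0.040768
θ = atan2(y, x) = 139.7128° → 139.7128° (mod 360°)

139.7°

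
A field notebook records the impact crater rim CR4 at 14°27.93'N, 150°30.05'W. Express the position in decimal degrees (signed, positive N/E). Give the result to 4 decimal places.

+14.4655°, -150.5008°

lat: 14.4655° N → +14.4655°
lon: 150.5008° W → -150.5008°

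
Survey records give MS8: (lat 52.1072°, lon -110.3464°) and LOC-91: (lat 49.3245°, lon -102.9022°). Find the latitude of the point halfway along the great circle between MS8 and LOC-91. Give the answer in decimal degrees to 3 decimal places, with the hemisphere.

50.775°N

Bx = cos φ₂ cos Δλ = 0.646281,  By = cos φ₂ sin Δλ = 0.084444
φₘ = atan2(sin φ₁ + sin φ₂, √((cos φ₁ + Bx)² + By²)) = 50.77508°
λₘ = λ₁ + atan2(By, cos φ₁ + Bx) = -106.51363°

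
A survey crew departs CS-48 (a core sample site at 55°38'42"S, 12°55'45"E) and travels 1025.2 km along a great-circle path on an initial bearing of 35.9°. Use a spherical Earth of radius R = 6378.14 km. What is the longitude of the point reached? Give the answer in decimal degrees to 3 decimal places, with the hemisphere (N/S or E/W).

20.973°E

CS-48: φ = -55.64500°, λ = +12.92917°
δ = d/R = 1025.2/6378.14 = 0.160737 rad
φ₂ = arcsin(sin φ₁ cos δ + cos φ₁ sin δ cos θ)
   = arcsin(-0.82556·0.98711 + 0.56432·0.16005·0.81004) = -47.88114°
λ₂ = λ₁ + atan2(sin θ sin δ cos φ₁, cos δ − sin φ₁ sin φ₂) = 20.97289°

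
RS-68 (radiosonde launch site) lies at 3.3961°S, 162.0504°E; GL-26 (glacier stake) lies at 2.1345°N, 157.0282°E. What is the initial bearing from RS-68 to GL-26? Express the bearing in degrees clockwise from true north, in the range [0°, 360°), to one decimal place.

Δλ = -5.0222°
y = sin Δλ · cos φ₂ = -0.087481
x = cos φ₁ sin φ₂ − sin φ₁ cos φ₂ cos Δλ = 0.096150
θ = atan2(y, x) = -42.2971° → 317.7029° (mod 360°)

317.7°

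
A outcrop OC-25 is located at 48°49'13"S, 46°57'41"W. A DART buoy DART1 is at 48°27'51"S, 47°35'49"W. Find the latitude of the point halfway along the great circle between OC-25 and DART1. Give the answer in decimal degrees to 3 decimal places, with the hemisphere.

OC-25: φ = -48.82028°, λ = -46.96139°
DART1: φ = -48.46417°, λ = -47.59694°
Bx = cos φ₂ cos Δλ = 0.663048,  By = cos φ₂ sin Δλ = -0.007355
φₘ = atan2(sin φ₁ + sin φ₂, √((cos φ₁ + Bx)² + By²)) = -48.64266°
λₘ = λ₁ + atan2(By, cos φ₁ + Bx) = -47.28029°

48.643°S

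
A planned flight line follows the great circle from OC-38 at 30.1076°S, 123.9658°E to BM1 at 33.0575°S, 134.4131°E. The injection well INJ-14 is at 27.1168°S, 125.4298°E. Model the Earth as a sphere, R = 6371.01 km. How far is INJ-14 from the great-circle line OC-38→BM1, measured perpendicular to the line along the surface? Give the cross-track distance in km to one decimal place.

361.6 km

δ₁₃ = central angle OC-38→INJ-14 = 0.056813 rad  (haversine)
θ₁₃ = bearing OC-38→INJ-14 = 23.609°,  θ₁₂ = bearing OC-38→BM1 = 111.031°
dₓₜ = R·arcsin(sin δ₁₃ · sin(θ₁₃ − θ₁₂)) = 6371.01·arcsin(0.05678·sin(-87.422°)) = -361.589 km
|dₓₜ| = 361.589 km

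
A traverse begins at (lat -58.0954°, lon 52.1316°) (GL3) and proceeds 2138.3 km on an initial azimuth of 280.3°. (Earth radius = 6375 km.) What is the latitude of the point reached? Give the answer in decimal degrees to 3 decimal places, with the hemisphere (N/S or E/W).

50.400°S

δ = d/R = 2138.3/6375 = 0.335420 rad
φ₂ = arcsin(sin φ₁ cos δ + cos φ₁ sin δ cos θ)
   = arcsin(-0.84893·0.94427 + 0.52851·0.32917·0.17880) = -50.40014°
λ₂ = λ₁ + atan2(sin θ sin δ cos φ₁, cos δ − sin φ₁ sin φ₂) = 21.59562°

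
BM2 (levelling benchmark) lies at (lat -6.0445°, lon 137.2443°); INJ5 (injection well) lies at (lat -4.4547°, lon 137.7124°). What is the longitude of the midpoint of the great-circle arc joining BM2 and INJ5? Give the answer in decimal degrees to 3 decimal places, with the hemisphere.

Bx = cos φ₂ cos Δλ = 0.996946,  By = cos φ₂ sin Δλ = 0.008145
φₘ = atan2(sin φ₁ + sin φ₂, √((cos φ₁ + Bx)² + By²)) = -5.24964°
λₘ = λ₁ + atan2(By, cos φ₁ + Bx) = 137.47865°

137.479°E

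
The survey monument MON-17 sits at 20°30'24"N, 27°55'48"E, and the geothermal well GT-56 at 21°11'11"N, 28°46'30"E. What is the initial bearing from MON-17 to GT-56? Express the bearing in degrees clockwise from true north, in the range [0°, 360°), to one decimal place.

MON-17: φ = +20.50667°, λ = +27.93000°
GT-56: φ = +21.18639°, λ = +28.77500°
Δλ = 0.8450°
y = sin Δλ · cos φ₂ = 0.013751
x = cos φ₁ sin φ₂ − sin φ₁ cos φ₂ cos Δλ = 0.011899
θ = atan2(y, x) = 49.1300° → 49.1300° (mod 360°)

49.1°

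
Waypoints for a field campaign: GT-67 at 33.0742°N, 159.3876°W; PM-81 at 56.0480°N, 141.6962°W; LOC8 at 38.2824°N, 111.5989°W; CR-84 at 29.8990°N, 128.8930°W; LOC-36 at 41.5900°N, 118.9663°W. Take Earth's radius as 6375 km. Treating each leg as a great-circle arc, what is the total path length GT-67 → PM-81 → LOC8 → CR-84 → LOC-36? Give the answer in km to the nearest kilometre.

GT-67→PM-81: c = 0.454341 rad, d = 2896.43 km
PM-81→LOC8: c = 0.466373 rad, d = 2973.13 km
LOC8→CR-84: c = 0.288926 rad, d = 1841.90 km
CR-84→LOC-36: c = 0.247418 rad, d = 1577.29 km
Total = 2896.43 + 2973.13 + 1841.90 + 1577.29 = 9288.74 km

9289 km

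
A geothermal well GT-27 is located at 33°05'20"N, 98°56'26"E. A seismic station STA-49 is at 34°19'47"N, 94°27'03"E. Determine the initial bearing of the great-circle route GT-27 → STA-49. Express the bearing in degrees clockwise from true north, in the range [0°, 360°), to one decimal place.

289.6°

GT-27: φ = +33.08889°, λ = +98.94056°
STA-49: φ = +34.32972°, λ = +94.45083°
Δλ = -4.4897°
y = sin Δλ · cos φ₂ = -0.064644
x = cos φ₁ sin φ₂ − sin φ₁ cos φ₂ cos Δλ = 0.023038
θ = atan2(y, x) = -70.3846° → 289.6154° (mod 360°)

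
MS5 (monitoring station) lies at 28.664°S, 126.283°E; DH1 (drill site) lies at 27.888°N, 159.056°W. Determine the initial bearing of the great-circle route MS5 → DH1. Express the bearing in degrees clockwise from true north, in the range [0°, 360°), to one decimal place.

Δλ = 74.6610°
y = sin Δλ · cos φ₂ = 0.852378
x = cos φ₁ sin φ₂ − sin φ₁ cos φ₂ cos Δλ = 0.522573
θ = atan2(y, x) = 58.4885° → 58.4885° (mod 360°)

58.5°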